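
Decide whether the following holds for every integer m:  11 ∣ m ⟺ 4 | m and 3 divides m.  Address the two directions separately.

(⟹) This fails: take m = 11. Certainly 11 ∣ 11, but 4 ∤ 11.

(⟸) This fails: take m = 12. Both 4 ∣ 12 and 3 ∣ 12, yet 12 is not a multiple of 11 (since 12 = 1·11 + 1), so 11 ∤ 12.

Neither implication holds.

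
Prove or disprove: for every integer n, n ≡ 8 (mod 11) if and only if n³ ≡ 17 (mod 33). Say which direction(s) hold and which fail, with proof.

Not equivalent: only (⇐) holds.

(⇒) This fails: take n = 19. Then 19 ≡ 8 (mod 11), but 19³ = 6859 ≡ 28 (mod 33), not 17.

(⇐) Conversely, the residues r modulo 33 with r³ ≡ 17 (mod 33) are exactly {8}, and each is ≡ 8 (mod 11).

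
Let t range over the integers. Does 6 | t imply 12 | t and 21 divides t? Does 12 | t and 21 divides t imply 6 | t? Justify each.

Not equivalent: only (⇐) holds.

(⇐) Suppose 12 ∣ t and 21 ∣ t. Any common multiple of 12 and 21 is a multiple of their lcm; here lcm(12, 21) = 12·21/gcd(12, 21) = 252/3 = 84, so 84 ∣ t. Since 6 ∣ 84, it follows that 6 ∣ t.

(⇒) This fails: take t = 6. Certainly 6 ∣ 6, but 12 ∤ 6.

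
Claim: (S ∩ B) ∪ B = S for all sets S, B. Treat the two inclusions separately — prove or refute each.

Both inclusions fail.

(⊆) This inclusion fails. Take S = ∅, B = {1}; then 1 ∈ (S ∩ B) ∪ B but 1 ∉ S.

(⊇) This inclusion fails. Take S = {1}, B = ∅; then 1 ∈ S but 1 ∉ (S ∩ B) ∪ B.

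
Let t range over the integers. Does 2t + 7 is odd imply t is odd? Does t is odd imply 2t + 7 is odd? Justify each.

(⟹) This fails: take t = 2. Then 2t + 7 = 11, which is odd, yet t = 2 is even, not odd.

(⟸) Suppose t is odd. Since 2 is even, 2t is even for every t, so 2t + 7 has the same parity as 7, which is odd. Hence 2t + 7 is odd.

Only the converse holds.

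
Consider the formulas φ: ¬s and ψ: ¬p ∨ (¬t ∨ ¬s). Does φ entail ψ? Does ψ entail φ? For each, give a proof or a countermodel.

Only the forward implication holds.

Forward direction. Assume the antecedent. If p is true, the antecedent forces (p = T, s = F, t = F) or (p = T, s = F, t = T), and ¬p ∨ (¬t ∨ ¬s) holds there. If p is false, ¬p ∨ (¬t ∨ ¬s) reduces to true regardless of the other variables. Either way ¬p ∨ (¬t ∨ ¬s) holds.

Converse. This fails. Under p = F, s = T, t = F, the left side is false but the right side is true.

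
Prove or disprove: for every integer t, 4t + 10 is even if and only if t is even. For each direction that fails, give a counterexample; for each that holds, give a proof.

(⇒) fails; (⇐) holds.

(→) This fails: take t = 1. Then 4t + 10 = 14, which is even, yet t = 1 is odd, not even.

(←) Suppose t is even. Since 4 is even, 4t is even for every t, so 4t + 10 has the same parity as 10, which is even. Hence 4t + 10 is even.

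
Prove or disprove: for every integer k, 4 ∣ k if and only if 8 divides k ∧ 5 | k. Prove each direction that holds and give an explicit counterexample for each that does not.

Not equivalent: only (⇐) holds.

(⟹) This fails: take k = 4. Certainly 4 ∣ 4, but 8 ∤ 4.

(⟸) Suppose 8 ∣ k and 5 ∣ k. Any common multiple of 8 and 5 is a multiple of their lcm; here gcd(8, 5) = 1, so lcm(8, 5) = 8·5 = 40, so 40 ∣ k. Since 4 ∣ 40, it follows that 4 ∣ k.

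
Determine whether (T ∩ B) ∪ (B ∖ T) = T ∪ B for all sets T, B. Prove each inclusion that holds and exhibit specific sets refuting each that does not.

The sets are not equal: only the forward inclusion holds.

(⟹) Let x ∈ (T ∩ B) ∪ (B ∖ T). Then either x ∈ B and x ∉ T; or x ∈ T ∩ B. In each case x ∈ T ∪ B, so (T ∩ B) ∪ (B ∖ T) ⊆ T ∪ B.

(⟸) This inclusion fails. Take T = {1}, B = ∅; then 1 ∈ T ∪ B but 1 ∉ (T ∩ B) ∪ (B ∖ T).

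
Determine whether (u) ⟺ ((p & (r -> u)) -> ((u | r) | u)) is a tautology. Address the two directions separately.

Forward direction. Assume the antecedent. If r is true, the consequent reduces to true regardless of the other variables. If r is false, the antecedent forces (r = F, p = F, u = T) or (r = F, p = T, u = T), and the consequent holds there. Either way the consequent holds.

Converse. This fails. Under r = F, p = F, u = F, the left side is false but the right side is true.

Only the forward implication holds.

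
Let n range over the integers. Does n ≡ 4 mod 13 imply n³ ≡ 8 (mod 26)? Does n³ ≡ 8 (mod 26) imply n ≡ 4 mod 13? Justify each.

(⇒) This fails: take n = 4. Then 4 ≡ 4 (mod 13), but 4³ = 64 ≡ 12 (mod 26), not 8.

(⇐) This fails: take n = 2. Then 2³ = 8 ≡ 8 (mod 26), yet 2 ≡ 2 (mod 13), not 4.

Neither direction holds.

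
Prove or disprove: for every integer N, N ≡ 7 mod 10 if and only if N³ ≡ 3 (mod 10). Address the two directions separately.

Both implications hold.

[⇒] Suppose N ≡ 7 mod 10. Write N = 10j + 7. Then (10j + 7)³ = 1000j³ + 2100j² + 1470j + 343 = 10(100j³ + 210j² + 147j + 34) + 3, so N³ ≡ 3 (mod 10).

[⇐] For the converse, argue contrapositively. If N ≢ 7 (mod 10), then N is congruent to one of 0, 1, 2, 3, 4, 5, 6, 8, 9 modulo 10, and these give N³ ≡ 0, 1, 8, 7, 4, 5, 6, 2, 9 respectively — never 3.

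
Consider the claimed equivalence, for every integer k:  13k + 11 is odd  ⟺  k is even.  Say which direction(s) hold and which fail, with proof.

Both implications hold.

(⇐) Suppose k is even; write k = 2j. Then 13k + 11 = 13·(2j) + 11 = 2·13j + 11, which is odd.

(⇒) Suppose 13k + 11 is odd. Since 13 is odd, 13k and k have the same parity, so 13k + 11 ≡ k + 11 (mod 2). As 11 is odd, 13k + 11 is odd exactly when k is even. Thus k is even.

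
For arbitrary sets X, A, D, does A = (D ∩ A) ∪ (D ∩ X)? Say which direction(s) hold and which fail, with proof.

(⊆) This inclusion fails. Take X = ∅, A = {1}, D = ∅; then 1 ∈ A but 1 ∉ (D ∩ A) ∪ (D ∩ X).

(⊇) This inclusion fails. Take X = {1}, A = ∅, D = {1}; then 1 ∈ (D ∩ A) ∪ (D ∩ X) but 1 ∉ A.

Both inclusions fail.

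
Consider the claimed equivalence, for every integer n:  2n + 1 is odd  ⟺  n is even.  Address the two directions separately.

(⇒) fails; (⇐) holds.

[⇒] This fails: take n = 1. Then 2n + 1 = 3, which is odd, yet n = 1 is odd, not even.

[⇐] Suppose n is even. Since 2 is even, 2n is even for every n, so 2n + 1 has the same parity as 1, which is odd. Hence 2n + 1 is odd.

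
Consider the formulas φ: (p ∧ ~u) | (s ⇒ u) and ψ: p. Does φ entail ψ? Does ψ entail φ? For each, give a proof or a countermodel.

Forward direction. This fails. Under p = F, s = F, u = F, the left side is true but the right side is false.

Converse. Assume the antecedent. If p is true, (p ∧ ~u) | (s ⇒ u) reduces to true regardless of the other variables. If p is false, the antecedent cannot hold. Either way (p ∧ ~u) | (s ⇒ u) holds.

The forward direction fails; the converse holds.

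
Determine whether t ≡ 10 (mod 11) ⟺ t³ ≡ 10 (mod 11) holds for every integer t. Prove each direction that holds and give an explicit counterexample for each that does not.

(←) For the converse, argue contrapositively. If t ≢ 10 (mod 11), then t is congruent to one of 0, 1, 2, 3, 4, 5, 6, 7, 8, 9 modulo 11, and these give t³ ≡ 0, 1, 8, 5, 9, 4, 7, 2, 6, 3 respectively — never 10.

(→) Suppose t ≡ 10 (mod 11). Write t = 11j + 10. Then (11j + 10)³ = 1331j³ + 3630j² + 3300j + 1000 = 11(121j³ + 330j² + 300j + 90) + 10, so t³ ≡ 10 (mod 11).

The biconditional holds.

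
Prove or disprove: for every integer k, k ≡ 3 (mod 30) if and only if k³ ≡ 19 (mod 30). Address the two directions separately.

(⇒) This fails: take k = 3. Then 3 ≡ 3 (mod 30), but 3³ = 27 ≡ 27 (mod 30), not 19.

(⇐) This fails: take k = 19. Then 19³ = 6859 ≡ 19 (mod 30), yet 19 ≡ 19 (mod 30), not 3.

Both directions fail.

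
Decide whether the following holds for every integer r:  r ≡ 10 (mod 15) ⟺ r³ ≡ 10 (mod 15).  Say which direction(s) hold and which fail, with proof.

Equivalent; both directions hold.

(←) Suppose r³ ≡ 10 (mod 15). The only residue r in {0, …, 14} with r³ ≡ 10 (mod 15) is r = 10, so r ≡ 10 (mod 15).

(→) Suppose r ≡ 10 (mod 15). Write r = 15j + 10. Then (15j + 10)³ = 3375j³ + 6750j² + 4500j + 1000 = 15(225j³ + 450j² + 300j + 66) + 10, so r³ ≡ 10 (mod 15).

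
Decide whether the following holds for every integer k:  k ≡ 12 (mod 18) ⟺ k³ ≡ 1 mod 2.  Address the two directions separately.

Neither direction holds.

(⟹) This fails: take k = 12. Then 12 ≡ 12 (mod 18), but 12³ = 1728 ≡ 0 (mod 2), not 1.

(⟸) This fails: take k = 1. Then 1³ = 1 ≡ 1 (mod 2), yet 1 ≡ 1 (mod 18), not 12.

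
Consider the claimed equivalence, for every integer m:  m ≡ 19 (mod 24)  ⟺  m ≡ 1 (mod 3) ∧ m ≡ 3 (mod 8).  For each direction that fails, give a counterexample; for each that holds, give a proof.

Both directions hold.

(⟹) Suppose m ≡ 19 (mod 24); write m = 24j + 19. Since 3 ∣ 24, reducing mod 3 gives m ≡ 19 ≡ 1 (mod 3); since 8 ∣ 24, reducing mod 8 gives m ≡ 19 ≡ 3 (mod 8).

(⟸) Conversely, if m ≡ 1 (mod 3) and m ≡ 3 (mod 8), then by the Chinese remainder theorem m ≡ 19 (mod 24). This is exactly m ≡ 19 (mod 24).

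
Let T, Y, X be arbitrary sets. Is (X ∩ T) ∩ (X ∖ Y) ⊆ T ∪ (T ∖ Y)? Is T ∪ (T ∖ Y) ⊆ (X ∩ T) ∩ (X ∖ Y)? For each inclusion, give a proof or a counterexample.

The sets are not equal: only the forward inclusion holds.

(⟸) This inclusion fails. Take T = {1}, Y = ∅, X = ∅; then 1 ∈ T ∪ (T ∖ Y) but 1 ∉ (X ∩ T) ∩ (X ∖ Y).

(⟹) Let x ∈ (X ∩ T) ∩ (X ∖ Y). Then x ∈ T ∩ X and x ∉ Y, from which x ∈ T ∪ (T ∖ Y).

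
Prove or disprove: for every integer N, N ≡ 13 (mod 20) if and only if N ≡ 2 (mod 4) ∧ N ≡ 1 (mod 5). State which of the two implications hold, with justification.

(⇒) This fails: N = 13 gives 13 ≡ 13 (mod 20) but 13 ≡ 1 (mod 4), so the conjunction on the right does not hold.

(⇐) This fails: N = 6 satisfies both congruences on the right (6 ≡ 2 mod 4 and 6 ≡ 1 mod 5) yet 6 ≡ 6 (mod 20), not 13.

Neither direction holds.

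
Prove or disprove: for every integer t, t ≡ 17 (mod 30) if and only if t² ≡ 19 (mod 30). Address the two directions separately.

(⟹) Suppose t ≡ 17 (mod 30). Write t = 30j + 17. Then (30j + 17)² = 900j² + 1020j + 289 = 30(30j² + 34j + 9) + 19, so t² ≡ 19 (mod 30).

(⟸) This fails: take t = 7. Then 7² = 49 ≡ 19 (mod 30), yet 7 ≡ 7 (mod 30), not 17.

Only the forward implication holds.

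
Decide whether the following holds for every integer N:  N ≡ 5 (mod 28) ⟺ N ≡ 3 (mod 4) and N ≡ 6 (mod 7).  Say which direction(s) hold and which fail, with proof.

Neither implication holds.

Forward direction. This fails: N = 5 gives 5 ≡ 5 (mod 28) but 5 ≡ 1 (mod 4), so the conjunction on the right does not hold.

Converse. This fails: N = 27 satisfies both congruences on the right (27 ≡ 3 mod 4 and 27 ≡ 6 mod 7) yet 27 ≡ 27 (mod 28), not 5.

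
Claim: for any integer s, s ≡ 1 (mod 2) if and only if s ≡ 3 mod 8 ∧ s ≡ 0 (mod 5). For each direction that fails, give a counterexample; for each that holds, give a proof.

[⇒] This fails: s = 1 gives 1 ≡ 1 (mod 2) but 1 ≡ 1 (mod 8), so the conjunction on the right does not hold.

[⇐] Conversely, if s ≡ 3 (mod 8) and s ≡ 0 (mod 5), then by the Chinese remainder theorem s ≡ 35 (mod 40). Since 35 ≡ 1 (mod 2) and 2 ∣ 40, we get s ≡ 1 (mod 2).

Not equivalent: only (⇐) holds.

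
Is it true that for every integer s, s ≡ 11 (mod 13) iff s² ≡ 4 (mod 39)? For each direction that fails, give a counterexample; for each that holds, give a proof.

Forward direction. This fails: take s = 24. Then 24 ≡ 11 (mod 13), but 24² = 576 ≡ 30 (mod 39), not 4.

Converse. This fails: take s = 2. Then 2² = 4 ≡ 4 (mod 39), yet 2 ≡ 2 (mod 13), not 11.

Both directions fail.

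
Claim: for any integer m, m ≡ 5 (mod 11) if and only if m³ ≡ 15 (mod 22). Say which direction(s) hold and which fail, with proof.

Forward direction. This fails: take m = 16. Then 16 ≡ 5 (mod 11), but 16³ = 4096 ≡ 4 (mod 22), not 15.

Converse. The residues r modulo 22 with r³ ≡ 15 (mod 22) are exactly {5}, and each is ≡ 5 (mod 11).

Not equivalent: only (⇐) holds.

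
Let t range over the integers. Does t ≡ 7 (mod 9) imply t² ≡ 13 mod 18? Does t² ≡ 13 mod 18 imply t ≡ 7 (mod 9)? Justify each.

Neither direction holds.

(⟹) This fails: take t = 16. Then 16 ≡ 7 (mod 9), but 16² = 256 ≡ 4 (mod 18), not 13.

(⟸) This fails: take t = 11. Then 11² = 121 ≡ 13 (mod 18), yet 11 ≡ 2 (mod 9), not 7.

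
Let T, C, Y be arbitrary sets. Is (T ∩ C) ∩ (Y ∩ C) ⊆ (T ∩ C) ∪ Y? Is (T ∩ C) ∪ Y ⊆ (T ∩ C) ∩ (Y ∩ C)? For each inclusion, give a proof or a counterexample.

(⊆) Let x ∈ (T ∩ C) ∩ (Y ∩ C). Then x ∈ T ∩ C ∩ Y, from which x ∈ (T ∩ C) ∪ Y.

(⊇) This inclusion fails. Take T = {1}, C = {1}, Y = ∅; then 1 ∈ (T ∩ C) ∪ Y but 1 ∉ (T ∩ C) ∩ (Y ∩ C).

(⊆) holds; (⊇) fails.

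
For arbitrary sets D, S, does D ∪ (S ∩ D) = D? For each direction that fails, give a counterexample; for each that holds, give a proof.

(⟹) Let x ∈ D ∪ (S ∩ D). Then either x ∈ D and x ∉ S; or x ∈ D ∩ S. In each case x ∈ D, so D ∪ (S ∩ D) ⊆ D.

(⟸) Let x ∈ D. Then either x ∈ D and x ∉ S; or x ∈ D ∩ S. In each case x ∈ D ∪ (S ∩ D), so D ⊆ D ∪ (S ∩ D).

Both inclusions hold; the sets are equal.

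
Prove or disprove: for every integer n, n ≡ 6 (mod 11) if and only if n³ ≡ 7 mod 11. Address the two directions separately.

(→) Suppose n ≡ 6 (mod 11). Write n = 11j + 6. Then (11j + 6)³ = 1331j³ + 2178j² + 1188j + 216 = 11(121j³ + 198j² + 108j + 19) + 7, so n³ ≡ 7 (mod 11).

(←) Conversely, suppose n³ ≡ 7 (mod 11). The only residue r in {0, …, 10} with r³ ≡ 7 (mod 11) is r = 6, so n ≡ 6 (mod 11).

Both directions hold.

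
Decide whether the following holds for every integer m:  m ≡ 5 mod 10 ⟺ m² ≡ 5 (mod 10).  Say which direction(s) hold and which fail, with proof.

(⟸) For the converse, argue contrapositively. If m ≢ 5 (mod 10), then m is congruent to one of 0, 1, 2, 3, 4, 6, 7, 8, 9 modulo 10, and these give m² ≡ 0, 1, 4, 9, 6, 6, 9, 4, 1 respectively — never 5.

(⟹) Suppose m ≡ 5 mod 10. Write m = 10j + 5. Then (10j + 5)² = 100j² + 100j + 25 = 10(10j² + 10j + 2) + 5, so m² ≡ 5 (mod 10).

Both directions hold.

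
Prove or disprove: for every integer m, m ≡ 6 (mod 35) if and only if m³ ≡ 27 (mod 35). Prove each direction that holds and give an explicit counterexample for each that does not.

Forward direction. This fails: take m = 6. Then 6 ≡ 6 (mod 35), but 6³ = 216 ≡ 6 (mod 35), not 27.

Converse. This fails: take m = 3. Then 3³ = 27 ≡ 27 (mod 35), yet 3 ≡ 3 (mod 35), not 6.

Both directions fail.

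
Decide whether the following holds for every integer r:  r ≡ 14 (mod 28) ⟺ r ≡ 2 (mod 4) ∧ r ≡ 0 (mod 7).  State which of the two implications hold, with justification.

Converse. If r ≡ 2 (mod 4) and r ≡ 0 (mod 7), then by the Chinese remainder theorem r ≡ 14 (mod 28). This is exactly r ≡ 14 (mod 28).

Forward direction. Suppose r ≡ 14 (mod 28); write r = 28j + 14. Since 4 ∣ 28, reducing mod 4 gives r ≡ 14 ≡ 2 (mod 4); since 7 ∣ 28, reducing mod 7 gives r ≡ 14 ≡ 0 (mod 7).

The biconditional holds.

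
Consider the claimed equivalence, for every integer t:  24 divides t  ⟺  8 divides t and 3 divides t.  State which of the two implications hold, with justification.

Equivalent; both directions hold.

(⇐) Suppose 8 ∣ t and 3 ∣ t. Any common multiple of 8 and 3 is a multiple of their lcm; here gcd(8, 3) = 1, so lcm(8, 3) = 8·3 = 24, so 24 ∣ t.

(⇒) If 24 ∣ t, write t = 24q. Since 24 = 3·8, t = 8·(3q), so 8 ∣ t; and since 24 = 8·3, t = 3·(8q), so 3 ∣ t.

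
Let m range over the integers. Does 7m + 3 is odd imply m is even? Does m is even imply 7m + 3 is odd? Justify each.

Forward direction. Suppose 7m + 3 is odd. Since 7 is odd, 7m and m have the same parity, so 7m + 3 ≡ m + 3 (mod 2). As 3 is odd, 7m + 3 is odd exactly when m is even. Thus m is even.

Converse. Suppose m is even; write m = 2j. Then 7m + 3 = 7·(2j) + 3 = 2·7j + 3, which is odd.

Both implications hold.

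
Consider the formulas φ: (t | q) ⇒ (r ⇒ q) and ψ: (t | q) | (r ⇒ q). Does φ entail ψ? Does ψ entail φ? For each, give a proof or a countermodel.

(→) This fails. Under t = F, r = T, q = F, the left side is true but the right side is false.

(←) This fails. Under t = T, r = T, q = F, the left side is false but the right side is true.

(⇒) fails and (⇐) fails.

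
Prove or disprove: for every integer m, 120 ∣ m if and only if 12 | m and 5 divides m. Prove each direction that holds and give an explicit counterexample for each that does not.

[⇐] This fails: take m = 60. Both 12 ∣ 60 and 5 ∣ 60, yet 60 is not a multiple of 120 (since 60 = 0·120 + 60), so 120 ∤ 60.

[⇒] If 120 ∣ m, write m = 120q. Since 120 = 10·12, m = 12·(10q), so 12 ∣ m; and since 120 = 24·5, m = 5·(24q), so 5 ∣ m.

Not equivalent: only (⇒) holds.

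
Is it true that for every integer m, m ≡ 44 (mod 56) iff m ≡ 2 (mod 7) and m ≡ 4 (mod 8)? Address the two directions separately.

[⇒] Suppose m ≡ 44 (mod 56); write m = 56j + 44. Since 7 ∣ 56, reducing mod 7 gives m ≡ 44 ≡ 2 (mod 7); since 8 ∣ 56, reducing mod 8 gives m ≡ 44 ≡ 4 (mod 8).

[⇐] Conversely, if m ≡ 2 (mod 7) and m ≡ 4 (mod 8), then by the Chinese remainder theorem m ≡ 44 (mod 56). This is exactly m ≡ 44 (mod 56).

Both directions hold; the statement is true.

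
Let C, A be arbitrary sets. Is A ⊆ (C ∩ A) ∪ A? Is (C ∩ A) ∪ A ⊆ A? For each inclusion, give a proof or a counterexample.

The two sets are equal.

(⊆) Let x ∈ A. Then either x ∈ A and x ∉ C; or x ∈ C ∩ A. In each case x ∈ (C ∩ A) ∪ A, so A ⊆ (C ∩ A) ∪ A.

(⊇) Let x ∈ (C ∩ A) ∪ A. Then either x ∈ A and x ∉ C; or x ∈ C ∩ A. In each case x ∈ A, so (C ∩ A) ∪ A ⊆ A.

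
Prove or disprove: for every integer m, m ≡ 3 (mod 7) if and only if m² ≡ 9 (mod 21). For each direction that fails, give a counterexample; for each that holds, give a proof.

Forward direction. This fails: take m = 10. Then 10 ≡ 3 (mod 7), but 10² = 100 ≡ 16 (mod 21), not 9.

Converse. This fails: take m = 18. Then 18² = 324 ≡ 9 (mod 21), yet 18 ≡ 4 (mod 7), not 3.

Neither implication holds.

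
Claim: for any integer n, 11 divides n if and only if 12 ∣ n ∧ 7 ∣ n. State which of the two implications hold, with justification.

Both directions fail.

(→) This fails: take n = 11. Certainly 11 ∣ 11, but 12 ∤ 11.

(←) This fails: take n = 84. Both 12 ∣ 84 and 7 ∣ 84, yet 84 is not a multiple of 11 (since 84 = 7·11 + 7), so 11 ∤ 84.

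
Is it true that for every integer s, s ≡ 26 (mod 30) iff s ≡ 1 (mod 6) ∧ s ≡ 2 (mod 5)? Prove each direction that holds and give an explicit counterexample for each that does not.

Neither direction holds.

(⇒) This fails: s = 26 gives 26 ≡ 26 (mod 30) but 26 ≡ 2 (mod 6), so the conjunction on the right does not hold.

(⇐) This fails: s = 7 satisfies both congruences on the right (7 ≡ 1 mod 6 and 7 ≡ 2 mod 5) yet 7 ≡ 7 (mod 30), not 26.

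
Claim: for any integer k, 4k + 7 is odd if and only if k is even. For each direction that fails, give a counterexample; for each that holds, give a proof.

(⟹) This fails: take k = 1. Then 4k + 7 = 11, which is odd, yet k = 1 is odd, not even.

(⟸) Suppose k is even. Since 4 is even, 4k is even for every k, so 4k + 7 has the same parity as 7, which is odd. Hence 4k + 7 is odd.

Only the reverse direction holds.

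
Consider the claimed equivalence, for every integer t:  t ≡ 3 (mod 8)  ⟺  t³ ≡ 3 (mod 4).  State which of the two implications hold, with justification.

(⇒) holds; (⇐) fails.

[⇒] Suppose t ≡ 3 (mod 8). Then t³ ≡ 3³ = 27 (mod 8), and since 4 ∣ 8, also t³ ≡ 3 (mod 4).

[⇐] This fails: take t = 7. Then 7³ = 343 ≡ 3 (mod 4), yet 7 ≡ 7 (mod 8), not 3.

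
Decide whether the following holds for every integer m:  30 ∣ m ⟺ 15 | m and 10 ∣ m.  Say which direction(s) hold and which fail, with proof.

Both implications hold.

(⇐) Suppose 15 ∣ m and 10 ∣ m. Any common multiple of 15 and 10 is a multiple of their lcm; here lcm(15, 10) = 15·10/gcd(15, 10) = 150/5 = 30, so 30 ∣ m.

(⇒) If 30 ∣ m, write m = 30q. Since 30 = 2·15, m = 15·(2q), so 15 ∣ m; and since 30 = 3·10, m = 10·(3q), so 10 ∣ m.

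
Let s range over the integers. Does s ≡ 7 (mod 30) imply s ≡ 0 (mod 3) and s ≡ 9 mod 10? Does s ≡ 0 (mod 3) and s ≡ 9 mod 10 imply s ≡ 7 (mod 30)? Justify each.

Neither implication holds.

(⇒) This fails: s = 7 gives 7 ≡ 7 (mod 30) but 7 ≡ 1 (mod 3), so the conjunction on the right does not hold.

(⇐) This fails: s = 9 satisfies both congruences on the right (9 ≡ 0 mod 3 and 9 ≡ 9 mod 10) yet 9 ≡ 9 (mod 30), not 7.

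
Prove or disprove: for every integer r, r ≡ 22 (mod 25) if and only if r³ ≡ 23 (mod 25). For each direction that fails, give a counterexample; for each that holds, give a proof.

(→) Suppose r ≡ 22 (mod 25). Write r = 25j + 22. Then (25j + 22)³ = 15625j³ + 41250j² + 36300j + 10648 = 25(625j³ + 1650j² + 1452j + 425) + 23, so r³ ≡ 23 (mod 25).

(←) Conversely, suppose r³ ≡ 23 (mod 25). The only residue r in {0, …, 24} with r³ ≡ 23 (mod 25) is r = 22, so r ≡ 22 (mod 25).

Equivalent; both directions hold.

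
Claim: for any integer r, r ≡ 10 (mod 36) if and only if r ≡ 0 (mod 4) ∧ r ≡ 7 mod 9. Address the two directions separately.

Neither direction holds.

(→) This fails: r = 10 gives 10 ≡ 10 (mod 36) but 10 ≡ 2 (mod 4), so the conjunction on the right does not hold.

(←) This fails: r = 16 satisfies both congruences on the right (16 ≡ 0 mod 4 and 16 ≡ 7 mod 9) yet 16 ≡ 16 (mod 36), not 10.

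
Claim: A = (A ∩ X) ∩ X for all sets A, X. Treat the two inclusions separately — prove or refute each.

(⊆) This inclusion fails. Take A = {1}, X = ∅; then 1 ∈ A but 1 ∉ (A ∩ X) ∩ X.

(⊇) Let x ∈ (A ∩ X) ∩ X. Then x ∈ A ∩ X, from which x ∈ A.

(⊆) fails; (⊇) holds.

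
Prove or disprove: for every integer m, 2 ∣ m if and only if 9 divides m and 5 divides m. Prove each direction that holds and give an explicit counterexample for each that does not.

Forward direction. This fails: take m = 2. Certainly 2 ∣ 2, but 9 ∤ 2.

Converse. This fails: take m = 45. Both 9 ∣ 45 and 5 ∣ 45, yet 45 is not a multiple of 2 (since 45 = 22·2 + 1), so 2 ∤ 45.

Both directions fail.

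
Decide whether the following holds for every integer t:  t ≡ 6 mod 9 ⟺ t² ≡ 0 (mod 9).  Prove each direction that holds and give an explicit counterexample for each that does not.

[⇒] Suppose t ≡ 6 mod 9. Write t = 9j + 6. Then (9j + 6)² = 81j² + 108j + 36 = 9(9j² + 12j + 4) + 0, so t² ≡ 0 (mod 9).

[⇐] This fails: take t = 0. Then 0² = 0 ≡ 0 (mod 9), yet 0 ≡ 0 (mod 9), not 6.

The forward direction holds; the converse fails.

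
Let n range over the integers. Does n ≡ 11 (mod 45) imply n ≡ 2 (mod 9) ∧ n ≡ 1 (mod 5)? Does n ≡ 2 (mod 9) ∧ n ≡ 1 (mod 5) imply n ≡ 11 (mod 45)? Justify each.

(⟹) Suppose n ≡ 11 (mod 45); write n = 45j + 11. Since 9 ∣ 45, reducing mod 9 gives n ≡ 11 ≡ 2 (mod 9); since 5 ∣ 45, reducing mod 5 gives n ≡ 11 ≡ 1 (mod 5).

(⟸) Conversely, if n ≡ 2 (mod 9) and n ≡ 1 (mod 5), then by the Chinese remainder theorem n ≡ 11 (mod 45). This is exactly n ≡ 11 (mod 45).

Both directions hold.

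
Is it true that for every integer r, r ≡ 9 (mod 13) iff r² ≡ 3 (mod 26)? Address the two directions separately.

Neither direction holds.

Forward direction. This fails: take r = 22. Then 22 ≡ 9 (mod 13), but 22² = 484 ≡ 16 (mod 26), not 3.

Converse. This fails: take r = 17. Then 17² = 289 ≡ 3 (mod 26), yet 17 ≡ 4 (mod 13), not 9.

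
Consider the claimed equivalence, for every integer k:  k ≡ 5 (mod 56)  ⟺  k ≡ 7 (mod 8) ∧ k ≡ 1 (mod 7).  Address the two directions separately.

Forward direction. This fails: k = 5 gives 5 ≡ 5 (mod 56) but 5 ≡ 5 (mod 8), so the conjunction on the right does not hold.

Converse. This fails: k = 15 satisfies both congruences on the right (15 ≡ 7 mod 8 and 15 ≡ 1 mod 7) yet 15 ≡ 15 (mod 56), not 5.

(⇒) fails and (⇐) fails.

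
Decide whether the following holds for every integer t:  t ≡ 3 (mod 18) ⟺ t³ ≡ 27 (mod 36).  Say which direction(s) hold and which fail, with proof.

(⇒) fails and (⇐) fails.

(⟹) This fails: take t = 21. Then 21 ≡ 3 (mod 18), but 21³ = 9261 ≡ 9 (mod 36), not 27.

(⟸) This fails: take t = 15. Then 15³ = 3375 ≡ 27 (mod 36), yet 15 ≡ 15 (mod 18), not 3.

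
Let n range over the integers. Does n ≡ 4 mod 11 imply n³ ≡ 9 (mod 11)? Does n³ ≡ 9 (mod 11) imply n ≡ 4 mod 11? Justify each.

Both implications hold.

(⇐) Suppose n³ ≡ 9 (mod 11). The only residue r in {0, …, 10} with r³ ≡ 9 (mod 11) is r = 4, so n ≡ 4 (mod 11).

(⇒) Suppose n ≡ 4 mod 11. Write n = 11j + 4. Then (11j + 4)³ = 1331j³ + 1452j² + 528j + 64 = 11(121j³ + 132j² + 48j + 5) + 9, so n³ ≡ 9 (mod 11).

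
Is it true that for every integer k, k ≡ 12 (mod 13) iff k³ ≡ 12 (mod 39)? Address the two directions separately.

(⇒) This fails: take k = 25. Then 25 ≡ 12 (mod 13), but 25³ = 15625 ≡ 25 (mod 39), not 12.

(⇐) This fails: take k = 30. Then 30³ = 27000 ≡ 12 (mod 39), yet 30 ≡ 4 (mod 13), not 12.

(⇒) fails and (⇐) fails.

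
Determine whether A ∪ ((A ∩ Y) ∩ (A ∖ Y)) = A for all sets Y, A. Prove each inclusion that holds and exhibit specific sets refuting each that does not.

The two sets are equal.

(⟹) Let x ∈ A ∪ ((A ∩ Y) ∩ (A ∖ Y)). Then either x ∈ A and x ∉ Y; or x ∈ Y ∩ A. In each case x ∈ A, so A ∪ ((A ∩ Y) ∩ (A ∖ Y)) ⊆ A.

(⟸) Let x ∈ A. Then either x ∈ A and x ∉ Y; or x ∈ Y ∩ A. In each case x ∈ A ∪ ((A ∩ Y) ∩ (A ∖ Y)), so A ⊆ A ∪ ((A ∩ Y) ∩ (A ∖ Y)).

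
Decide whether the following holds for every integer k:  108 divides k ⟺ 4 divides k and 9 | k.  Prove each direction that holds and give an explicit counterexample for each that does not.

(→) If 108 ∣ k, write k = 108q. Since 108 = 27·4, k = 4·(27q), so 4 ∣ k; and since 108 = 12·9, k = 9·(12q), so 9 ∣ k.

(←) This fails: take k = 36. Both 4 ∣ 36 and 9 ∣ 36, yet 36 is not a multiple of 108 (since 36 = 0·108 + 36), so 108 ∤ 36.

Not equivalent: only (⇒) holds.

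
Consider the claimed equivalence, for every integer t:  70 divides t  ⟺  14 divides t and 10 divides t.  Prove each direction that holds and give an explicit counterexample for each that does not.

Equivalent; both directions hold.

(⟹) If 70 ∣ t, write t = 70q. Since 70 = 5·14, t = 14·(5q), so 14 ∣ t; and since 70 = 7·10, t = 10·(7q), so 10 ∣ t.

(⟸) Suppose 14 ∣ t and 10 ∣ t. Any common multiple of 14 and 10 is a multiple of their lcm; here lcm(14, 10) = 14·10/gcd(14, 10) = 140/2 = 70, so 70 ∣ t.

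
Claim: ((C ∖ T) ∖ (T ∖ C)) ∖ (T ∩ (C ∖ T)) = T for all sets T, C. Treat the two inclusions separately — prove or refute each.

(⊆) fails and (⊇) fails.

(⟹) This inclusion fails. Take T = ∅, C = {1}; then 1 ∈ ((C ∖ T) ∖ (T ∖ C)) ∖ (T ∩ (C ∖ T)) but 1 ∉ T.

(⟸) This inclusion fails. Take T = {1}, C = ∅; then 1 ∈ T but 1 ∉ ((C ∖ T) ∖ (T ∖ C)) ∖ (T ∩ (C ∖ T)).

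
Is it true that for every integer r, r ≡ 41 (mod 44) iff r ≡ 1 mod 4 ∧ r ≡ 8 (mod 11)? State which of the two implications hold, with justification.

[⇒] Suppose r ≡ 41 (mod 44); write r = 44j + 41. Since 4 ∣ 44, reducing mod 4 gives r ≡ 41 ≡ 1 (mod 4); since 11 ∣ 44, reducing mod 11 gives r ≡ 41 ≡ 8 (mod 11).

[⇐] Conversely, if r ≡ 1 (mod 4) and r ≡ 8 (mod 11), then by the Chinese remainder theorem r ≡ 41 (mod 44). This is exactly r ≡ 41 (mod 44).

The biconditional holds.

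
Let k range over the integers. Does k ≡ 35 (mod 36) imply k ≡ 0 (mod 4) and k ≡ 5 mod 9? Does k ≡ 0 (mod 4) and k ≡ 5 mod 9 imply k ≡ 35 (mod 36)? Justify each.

Both directions fail.

(⟹) This fails: k = 35 gives 35 ≡ 35 (mod 36) but 35 ≡ 3 (mod 4), so the conjunction on the right does not hold.

(⟸) This fails: k = 32 satisfies both congruences on the right (32 ≡ 0 mod 4 and 32 ≡ 5 mod 9) yet 32 ≡ 32 (mod 36), not 35.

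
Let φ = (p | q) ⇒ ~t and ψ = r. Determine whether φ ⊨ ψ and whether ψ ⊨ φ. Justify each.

Forward direction. This fails. Under r = F, t = F, p = F, q = F, the left side is true but the right side is false.

Converse. This fails. Under r = T, t = T, p = T, q = F, the left side is false but the right side is true.

Neither implication holds.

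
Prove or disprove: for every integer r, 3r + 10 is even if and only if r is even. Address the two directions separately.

[⇒] Suppose 3r + 10 is even. Since 3 is odd, 3r and r have the same parity, so 3r + 10 ≡ r + 10 (mod 2). As 10 is even, 3r + 10 is even exactly when r is even. Thus r is even.

[⇐] Conversely, suppose r is even; write r = 2j. Then 3r + 10 = 3·(2j) + 10 = 2·3j + 10, which is even.

Both implications hold.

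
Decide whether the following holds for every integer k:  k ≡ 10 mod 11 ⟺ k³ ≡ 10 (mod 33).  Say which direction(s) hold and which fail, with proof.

Only the reverse direction holds.

Converse. The residues r modulo 33 with r³ ≡ 10 (mod 33) are exactly {10}, and each is ≡ 10 (mod 11).

Forward direction. This fails: take k = 21. Then 21 ≡ 10 (mod 11), but 21³ = 9261 ≡ 21 (mod 33), not 10.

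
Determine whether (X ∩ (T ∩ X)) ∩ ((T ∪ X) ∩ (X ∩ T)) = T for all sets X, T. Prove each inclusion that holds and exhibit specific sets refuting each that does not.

(⊆) holds; (⊇) fails.

Forward inclusion. Let x ∈ (X ∩ (T ∩ X)) ∩ ((T ∪ X) ∩ (X ∩ T)). Then x ∈ X ∩ T, from which x ∈ T.

Reverse inclusion. This inclusion fails. Take X = ∅, T = {1}; then 1 ∈ T but 1 ∉ (X ∩ (T ∩ X)) ∩ ((T ∪ X) ∩ (X ∩ T)).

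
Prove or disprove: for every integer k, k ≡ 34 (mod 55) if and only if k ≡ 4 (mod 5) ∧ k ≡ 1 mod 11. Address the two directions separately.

(⇒) Suppose k ≡ 34 (mod 55); write k = 55j + 34. Since 5 ∣ 55, reducing mod 5 gives k ≡ 34 ≡ 4 (mod 5); since 11 ∣ 55, reducing mod 11 gives k ≡ 34 ≡ 1 (mod 11).

(⇐) Conversely, if k ≡ 4 (mod 5) and k ≡ 1 (mod 11), then by the Chinese remainder theorem k ≡ 34 (mod 55). This is exactly k ≡ 34 (mod 55).

Both directions hold.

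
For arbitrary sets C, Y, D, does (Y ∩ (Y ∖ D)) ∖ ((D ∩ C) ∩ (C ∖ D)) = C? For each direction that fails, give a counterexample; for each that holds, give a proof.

(⊆) fails and (⊇) fails.

(⊆) This inclusion fails. Take C = ∅, Y = {1}, D = ∅; then 1 ∈ (Y ∩ (Y ∖ D)) ∖ ((D ∩ C) ∩ (C ∖ D)) but 1 ∉ C.

(⊇) This inclusion fails. Take C = {1}, Y = ∅, D = ∅; then 1 ∈ C but 1 ∉ (Y ∩ (Y ∖ D)) ∖ ((D ∩ C) ∩ (C ∖ D)).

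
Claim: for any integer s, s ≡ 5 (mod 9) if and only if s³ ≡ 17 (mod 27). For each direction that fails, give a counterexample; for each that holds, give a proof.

Equivalent; both directions hold.

(⟸) The residues r modulo 27 with r³ ≡ 17 (mod 27) are exactly {5, 14, 23}, and each is ≡ 5 (mod 9).

(⟹) Suppose s ≡ 5 (mod 9). Working modulo 27, s ∈ {5, 14, 23}; for each such r, r³ ≡ 17 (mod 27).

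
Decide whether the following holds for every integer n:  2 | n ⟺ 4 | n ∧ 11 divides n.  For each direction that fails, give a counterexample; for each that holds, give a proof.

The forward direction fails; the converse holds.

(⇒) This fails: take n = 2. Certainly 2 ∣ 2, but 4 ∤ 2.

(⇐) Suppose 4 ∣ n and 11 ∣ n. Any common multiple of 4 and 11 is a multiple of their lcm; here gcd(4, 11) = 1, so lcm(4, 11) = 4·11 = 44, so 44 ∣ n. Since 2 ∣ 44, it follows that 2 ∣ n.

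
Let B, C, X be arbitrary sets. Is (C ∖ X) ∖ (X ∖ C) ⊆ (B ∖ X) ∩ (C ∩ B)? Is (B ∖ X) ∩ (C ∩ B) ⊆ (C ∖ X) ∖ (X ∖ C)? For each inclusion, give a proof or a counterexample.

(⊆) This inclusion fails. Take B = ∅, C = {1}, X = ∅; then 1 ∈ (C ∖ X) ∖ (X ∖ C) but 1 ∉ (B ∖ X) ∩ (C ∩ B).

(⊇) Let x ∈ (B ∖ X) ∩ (C ∩ B). Then x ∈ B ∩ C and x ∉ X, from which x ∈ (C ∖ X) ∖ (X ∖ C).

Only the reverse inclusion holds.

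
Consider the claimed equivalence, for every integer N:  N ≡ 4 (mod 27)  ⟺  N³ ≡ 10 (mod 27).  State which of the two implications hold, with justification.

(⇒) holds; (⇐) fails.

(⇒) Suppose N ≡ 4 (mod 27). Write N = 27j + 4. Then (27j + 4)³ = 19683j³ + 8748j² + 1296j + 64 = 27(729j³ + 324j² + 48j + 2) + 10, so N³ ≡ 10 (mod 27).

(⇐) This fails: take N = 13. Then 13³ = 2197 ≡ 10 (mod 27), yet 13 ≡ 13 (mod 27), not 4.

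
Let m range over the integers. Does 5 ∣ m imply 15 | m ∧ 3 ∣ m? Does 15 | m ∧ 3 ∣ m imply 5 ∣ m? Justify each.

(←) Suppose 15 ∣ m and 3 ∣ m. Any common multiple of 15 and 3 is a multiple of their lcm; here lcm(15, 3) = 15·3/gcd(15, 3) = 45/3 = 15, so 15 ∣ m. Since 5 ∣ 15, it follows that 5 ∣ m.

(→) This fails: take m = 5. Certainly 5 ∣ 5, but 15 ∤ 5.

Only the converse holds.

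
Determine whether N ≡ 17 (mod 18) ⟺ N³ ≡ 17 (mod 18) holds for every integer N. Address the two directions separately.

(→) Suppose N ≡ 17 (mod 18). Write N = 18j + 17. Then (18j + 17)³ = 5832j³ + 16524j² + 15606j + 4913 = 18(324j³ + 918j² + 867j + 272) + 17, so N³ ≡ 17 (mod 18).

(←) This fails: take N = 5. Then 5³ = 125 ≡ 17 (mod 18), yet 5 ≡ 5 (mod 18), not 17.

(⇒) holds; (⇐) fails.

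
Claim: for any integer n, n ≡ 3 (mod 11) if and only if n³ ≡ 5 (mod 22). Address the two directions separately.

Only the converse holds.

Forward direction. This fails: take n = 14. Then 14 ≡ 3 (mod 11), but 14³ = 2744 ≡ 16 (mod 22), not 5.

Converse. The residues r modulo 22 with r³ ≡ 5 (mod 22) are exactly {3}, and each is ≡ 3 (mod 11).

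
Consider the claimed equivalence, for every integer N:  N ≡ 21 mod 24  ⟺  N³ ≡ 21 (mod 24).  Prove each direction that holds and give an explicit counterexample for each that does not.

Both directions hold; the statement is true.

(⟹) Suppose N ≡ 21 mod 24. Write N = 24j + 21. Then (24j + 21)³ = 13824j³ + 36288j² + 31752j + 9261 = 24(576j³ + 1512j² + 1323j + 385) + 21, so N³ ≡ 21 (mod 24).

(⟸) Conversely, suppose N³ ≡ 21 (mod 24). The only residue r in {0, …, 23} with r³ ≡ 21 (mod 24) is r = 21, so N ≡ 21 (mod 24).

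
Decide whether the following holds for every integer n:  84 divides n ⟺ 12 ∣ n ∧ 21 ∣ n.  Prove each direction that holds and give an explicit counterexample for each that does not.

(⟸) Suppose 12 ∣ n and 21 ∣ n. Any common multiple of 12 and 21 is a multiple of their lcm; here lcm(12, 21) = 12·21/gcd(12, 21) = 252/3 = 84, so 84 ∣ n.

(⟹) If 84 ∣ n, write n = 84q. Since 84 = 7·12, n = 12·(7q), so 12 ∣ n; and since 84 = 4·21, n = 21·(4q), so 21 ∣ n.

Both directions hold.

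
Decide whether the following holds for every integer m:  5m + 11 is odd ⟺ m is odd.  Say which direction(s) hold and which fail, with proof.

(⇒) fails and (⇐) fails.

(⇒) This fails: m = 2 gives 5m + 11 = 21, which is odd, but 2 is even, not odd.

(⇐) This also fails: m = 5 is odd, but 5m + 11 = 36 is even, not odd.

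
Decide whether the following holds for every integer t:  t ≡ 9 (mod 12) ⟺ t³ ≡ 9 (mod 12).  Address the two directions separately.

Forward direction. Suppose t ≡ 9 (mod 12). Write t = 12j + 9. Then (12j + 9)³ = 1728j³ + 3888j² + 2916j + 729 = 12(144j³ + 324j² + 243j + 60) + 9, so t³ ≡ 9 (mod 12).

Converse. Suppose t³ ≡ 9 (mod 12). The only residue r in {0, …, 11} with r³ ≡ 9 (mod 12) is r = 9, so t ≡ 9 (mod 12).

Both implications hold.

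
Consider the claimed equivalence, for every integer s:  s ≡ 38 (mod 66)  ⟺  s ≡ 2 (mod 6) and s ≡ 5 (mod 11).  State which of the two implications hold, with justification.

(←) If s ≡ 2 (mod 6) and s ≡ 5 (mod 11), then by the Chinese remainder theorem s ≡ 38 (mod 66). This is exactly s ≡ 38 (mod 66).

(→) Suppose s ≡ 38 (mod 66); write s = 66j + 38. Since 6 ∣ 66, reducing mod 6 gives s ≡ 38 ≡ 2 (mod 6); since 11 ∣ 66, reducing mod 11 gives s ≡ 38 ≡ 5 (mod 11).

The biconditional holds.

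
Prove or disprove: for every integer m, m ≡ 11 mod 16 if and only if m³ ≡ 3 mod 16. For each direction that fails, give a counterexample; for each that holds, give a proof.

(⟸) Suppose m³ ≡ 3 (mod 16). The only residue r in {0, …, 15} with r³ ≡ 3 (mod 16) is r = 11, so m ≡ 11 (mod 16).

(⟹) Suppose m ≡ 11 mod 16. Write m = 16j + 11. Then (16j + 11)³ = 4096j³ + 8448j² + 5808j + 1331 = 16(256j³ + 528j² + 363j + 83) + 3, so m³ ≡ 3 (mod 16).

Both implications hold.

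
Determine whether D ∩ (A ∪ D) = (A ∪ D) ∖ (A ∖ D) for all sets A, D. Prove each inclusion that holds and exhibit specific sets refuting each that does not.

(⊆) Let x ∈ D ∩ (A ∪ D). Then either x ∈ D and x ∉ A; or x ∈ A ∩ D. In each case x ∈ (A ∪ D) ∖ (A ∖ D), so D ∩ (A ∪ D) ⊆ (A ∪ D) ∖ (A ∖ D).

(⊇) Let x ∈ (A ∪ D) ∖ (A ∖ D). Then either x ∈ D and x ∉ A; or x ∈ A ∩ D. In each case x ∈ D ∩ (A ∪ D), so (A ∪ D) ∖ (A ∖ D) ⊆ D ∩ (A ∪ D).

Both inclusions hold.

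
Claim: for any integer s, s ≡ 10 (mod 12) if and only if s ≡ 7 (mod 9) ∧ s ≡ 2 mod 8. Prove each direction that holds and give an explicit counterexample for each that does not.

(⟹) This fails: s = 70 gives 70 ≡ 10 (mod 12) but 70 ≡ 6 (mod 8), so the conjunction on the right does not hold.

(⟸) Conversely, if s ≡ 7 (mod 9) and s ≡ 2 (mod 8), then by the Chinese remainder theorem s ≡ 34 (mod 72). Since 34 ≡ 10 (mod 12) and 12 ∣ 72, we get s ≡ 10 (mod 12).

The forward direction fails; the converse holds.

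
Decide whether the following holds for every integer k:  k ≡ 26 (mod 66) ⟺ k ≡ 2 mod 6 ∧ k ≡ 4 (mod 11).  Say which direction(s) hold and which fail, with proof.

(⇒) Suppose k ≡ 26 (mod 66); write k = 66j + 26. Since 6 ∣ 66, reducing mod 6 gives k ≡ 26 ≡ 2 (mod 6); since 11 ∣ 66, reducing mod 11 gives k ≡ 26 ≡ 4 (mod 11).

(⇐) Conversely, if k ≡ 2 (mod 6) and k ≡ 4 (mod 11), then by the Chinese remainder theorem k ≡ 26 (mod 66). This is exactly k ≡ 26 (mod 66).

The biconditional holds.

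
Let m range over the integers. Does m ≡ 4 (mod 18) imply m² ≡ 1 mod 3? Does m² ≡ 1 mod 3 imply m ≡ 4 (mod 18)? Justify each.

(⟸) This fails: take m = 1. Then 1² = 1 ≡ 1 (mod 3), yet 1 ≡ 1 (mod 18), not 4.

(⟹) Suppose m ≡ 4 (mod 18). Then m² ≡ 4² = 16 (mod 18), and since 3 ∣ 18, also m² ≡ 1 (mod 3).

Not equivalent: only (⇒) holds.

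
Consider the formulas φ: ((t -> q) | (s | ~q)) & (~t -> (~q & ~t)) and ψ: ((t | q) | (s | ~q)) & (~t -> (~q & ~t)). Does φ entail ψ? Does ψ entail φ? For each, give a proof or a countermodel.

Forward direction. Assume the antecedent. If q is true, the antecedent forces (s = F, q = T, t = T) or (s = T, q = T, t = T), and the consequent holds there. If q is false, the consequent reduces to true regardless of the other variables. Either way the consequent holds.

Converse. Assume the antecedent. If q is true, the antecedent forces (s = F, q = T, t = T) or (s = T, q = T, t = T), and the consequent holds there. If q is false, the consequent reduces to true regardless of the other variables. Either way the consequent holds.

Equivalent; both directions hold.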